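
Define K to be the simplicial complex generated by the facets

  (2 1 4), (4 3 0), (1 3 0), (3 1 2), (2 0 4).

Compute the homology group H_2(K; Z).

We work with the vertex ordering 0 < 1 < 2 < 3 < 4. The simplices of K, each written with vertices in increasing order, are:

  0-simplices (5): [0], [1], [2], [3], [4]
  1-simplices (10): [0,1], [0,2], [0,3], [0,4], [1,2], [1,3], [1,4], [2,3], [2,4], [3,4]
  2-simplices (5): [0,1,3], [0,2,4], [0,3,4], [1,2,3], [1,2,4]

giving chain groups C_0 ≅ Z^5, C_1 ≅ Z^10, C_2 ≅ Z^5.

The boundary map ∂_1: C_1 → C_0 sends each edge [p,q] (with p < q) to q − p. For instance
  ∂[0,3] = [3] − [0].
As a 5×10 matrix over Z this has rank 4, with invariant factors (1,1,1,1).

∂_2: C_2 → C_1 acts by ∂[p,q,r] = [q,r] − [p,r] + [p,q]. For instance
  ∂[1,2,4] = [2,4] − [1,4] + [1,2],
  ∂[0,1,3] = [1,3] − [0,3] + [0,1].
This gives a 10×5 integer matrix of rank 5; reducing to Smith normal form yields diagonal entries (1,1,1,1,1).

Reading off H_k = ker ∂_k / im ∂_{k+1}:

  H_2: rank ker ∂_2 − rank ∂_3 = (5 − 5) − 0 = 0, and there is no ∂_3, so H_2 = 0.

(K is a triangulation of the Möbius band.)

H_2 = 0.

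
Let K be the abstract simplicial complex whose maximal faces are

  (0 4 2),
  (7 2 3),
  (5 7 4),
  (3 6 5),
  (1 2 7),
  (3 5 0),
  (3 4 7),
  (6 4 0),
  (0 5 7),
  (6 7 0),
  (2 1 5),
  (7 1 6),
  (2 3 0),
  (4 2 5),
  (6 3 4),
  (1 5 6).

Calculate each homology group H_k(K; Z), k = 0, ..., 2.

Order the vertices as 0 < 1 < 2 < 3 < 4 < 5 < 6 < 7. Listing each simplex with vertices in this order, K has dimension 2 with simplices:

  0-simplices (8): [0], [1], [2], [3], [4], [5], [6], [7]
  1-simplices (24): (24 of them)
  2-simplices (16): [0,2,3], [0,2,4], [0,3,5], [0,4,6], [0,5,7], [0,6,7], [1,2,5], [1,2,7], [1,5,6], [1,6,7], [2,3,7], [2,4,5], [3,4,6], [3,4,7], [3,5,6], [4,5,7]

giving chain groups C_0 ≅ Z^8, C_1 ≅ Z^24, C_2 ≅ Z^16.

The boundary map ∂_1: C_1 → C_0 sends each edge [p,q] (with p < q) to q − p. For instance
  ∂[0,3] = [3] − [0].
As a 8×24 matrix over Z this has rank 7, with invariant factors (1,1,1,1,1,1,1).

∂_2: C_2 → C_1 sends each 2-simplex [p,q,r] to [q,r] − [p,r] + [p,q]. For instance
  ∂[1,2,5] = [2,5] − [1,5] + [1,2],
  ∂[0,2,3] = [2,3] − [0,3] + [0,2].
The resulting 24×16 matrix has rank 15, and its Smith normal form has invariant factors (1,1,1,1,1,1,1,1,1,1,1,1,1,1,1).

Reading off H_k = ker ∂_k / im ∂_{k+1}:

  H_0: rank C_0 − rank ∂_1 = 8 − 7 = 1, and the invariant factors of ∂_1 are all 1, so H_0 ≅ Z.
  H_1: rank ker ∂_1 − rank ∂_2 = (24 − 7) − 15 = 2, and the invariant factors of ∂_2 are all 1, so H_1 ≅ Z^2.
  H_2: rank ker ∂_2 − rank ∂_3 = (16 − 15) − 0 = 1, and there is no ∂_3, so H_2 ≅ Z.

H_0 = Z,  H_1 = Z^2,  H_2 = Z.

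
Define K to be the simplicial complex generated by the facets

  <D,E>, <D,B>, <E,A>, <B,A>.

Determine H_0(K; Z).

Take the total order A < B < D < E on the vertex set. Then K (dimension 1) consists of the simplices:

  0-simplices (4): A, B, D, E
  1-simplices (4): AB, AE, BD, DE

so the chain groups are C_0 ≅ Z^4, C_1 ≅ Z^4.

Boundary ∂_1: C_1 → C_0 is given by ∂[p,q] = [q] − [p]. For instance
  ∂BD = D − B.
This gives a 4×4 integer matrix of rank 3; reducing to Smith normal form yields diagonal entries (1,1,1).

Reading off H_k = ker ∂_k / im ∂_{k+1}:

  H_0: rank C_0 − rank ∂_1 = 4 − 3 = 1, and the invariant factors of ∂_1 are all 1, so H_0 ≅ Z.

H_0 = Z.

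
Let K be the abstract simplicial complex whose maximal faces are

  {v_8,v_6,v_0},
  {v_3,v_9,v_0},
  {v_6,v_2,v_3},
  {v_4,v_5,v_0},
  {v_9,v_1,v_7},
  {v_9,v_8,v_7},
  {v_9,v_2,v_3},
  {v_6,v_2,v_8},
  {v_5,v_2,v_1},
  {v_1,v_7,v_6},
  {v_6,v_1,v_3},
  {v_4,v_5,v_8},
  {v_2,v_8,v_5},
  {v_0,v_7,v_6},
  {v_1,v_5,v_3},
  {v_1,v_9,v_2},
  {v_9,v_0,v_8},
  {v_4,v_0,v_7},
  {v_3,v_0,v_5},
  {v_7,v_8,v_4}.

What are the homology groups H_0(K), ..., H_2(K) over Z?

H_0 = Z,  H_1 = Z ⊕ Z/2Z,  H_2 = 0.

We work with the vertex ordering v_0 < v_1 < v_2 < v_3 < v_4 < v_5 < v_6 < v_7 < v_8 < v_9. The simplices of K, each written with vertices in increasing order, are:

  0-simplices (10): [v_0], [v_1], [v_2], [v_3], [v_4], [v_5], [v_6], [v_7], [v_8], [v_9]
  1-simplices (30): (30 of them)
  2-simplices (20): (20 of them)

Hence C_0 ≅ Z^10, C_1 ≅ Z^30, C_2 ≅ Z^20.

Boundary ∂_1: C_1 → C_0 sends each edge [p,q] (with p < q) to q − p.
The 10×30 boundary matrix has rank 9 and Smith normal form diag(1,1,1,1,1,1,1,1,1).

∂_2: C_2 → C_1 acts by ∂[p,q,r] = [q,r] − [p,r] + [p,q]. For instance
  ∂[v_2,v_3,v_9] = [v_3,v_9] − [v_2,v_9] + [v_2,v_3],
  ∂[v_0,v_4,v_5] = [v_4,v_5] − [v_0,v_5] + [v_0,v_4].
The 30×20 boundary matrix has rank 20 and Smith normal form diag(1,1,1,1,1,1,1,1,1,1,1,1,1,1,1,1,1,1,1,2).

Now H_k = ker ∂_k / im ∂_{k+1}, so:

  H_0: rank C_0 − rank ∂_1 = 10 − 9 = 1, and the invariant factors of ∂_1 are all 1, so H_0 ≅ Z.
  H_1: rank ker ∂_1 − rank ∂_2 = (30 − 9) − 20 = 1, and ∂_2 has invariant factor 2 > 1, so H_1 ≅ Z ⊕ Z/2Z.
  H_2: rank ker ∂_2 − rank ∂_3 = (20 − 20) − 0 = 0, and there is no ∂_3, so H_2 ≅ 0.

As a check, the Euler characteristic is 10 − 30 + 20 = 0, which agrees with 1 − 1 + 0 = 0.
(K is a triangulation of the Klein bottle.)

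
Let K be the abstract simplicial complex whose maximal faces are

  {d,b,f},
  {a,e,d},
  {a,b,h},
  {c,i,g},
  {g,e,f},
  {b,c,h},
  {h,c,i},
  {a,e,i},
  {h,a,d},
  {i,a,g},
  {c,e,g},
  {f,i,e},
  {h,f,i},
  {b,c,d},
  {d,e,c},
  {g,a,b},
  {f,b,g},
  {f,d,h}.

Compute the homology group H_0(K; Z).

H_0 = Z.

Order the vertices as a < b < c < d < e < f < g < h < i. Listing each simplex with vertices in this order, K has dimension 2 with simplices:

  0-simplices (9): a, b, c, d, e, f, g, h, i
  1-simplices (27): ab, ad, ae, ag, ah, ai, bc, bd, bf, bg, bh, cd, ce, cg, ch, ci, de, df, dh, ef, eg, ei, fg, fh, fi, gi, hi
  2-simplices (18): abg, abh, ade, adh, aei, agi, bcd, bch, bdf, bfg, cde, ceg, cgi, chi, dfh, efg, efi, fhi

giving chain groups C_0 ≅ Z^9, C_1 ≅ Z^27, C_2 ≅ Z^18.

The boundary map ∂_1: C_1 → C_0 sends each edge [p,q] (with p < q) to q − p.
As a 9×27 matrix over Z this has rank 8, with invariant factors (1,1,1,1,1,1,1,1).

Boundary ∂_2: C_2 → C_1 maps a triangle to the signed sum of its edges. For instance
  ∂aei = ei − ai + ae,
  ∂bfg = fg − bg + bf.
This gives a 27×18 integer matrix of rank 18; reducing to Smith normal form yields diagonal entries (1,1,1,1,1,1,1,1,1,1,1,1,1,1,1,1,1,2).

Reading off H_k = ker ∂_k / im ∂_{k+1}:

  H_0: rank C_0 − rank ∂_1 = 9 − 8 = 1, and the invariant factors of ∂_1 are all 1, so H_0 = Z.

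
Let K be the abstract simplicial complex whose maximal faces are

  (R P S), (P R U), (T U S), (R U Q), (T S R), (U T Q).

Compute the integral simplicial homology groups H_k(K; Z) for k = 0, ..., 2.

H_0 = Z,  H_1 = Z,  H_2 = 0.

Order the vertices as P < Q < R < S < T < U. Listing each simplex with vertices in this order, K has dimension 2 with simplices:

  0-simplices (6): P, Q, R, S, T, U
  1-simplices (12): PR, PS, PU, QR, QT, QU, RS, RT, RU, ST, SU, TU
  2-simplices (6): PRS, PRU, QRU, QTU, RST, STU

giving chain groups C_0 ≅ Z^6, C_1 ≅ Z^12, C_2 ≅ Z^6.

The boundary map ∂_1: C_1 → C_0 is given by ∂[p,q] = [q] − [p].
This gives a 6×12 integer matrix of rank 5; reducing to Smith normal form yields diagonal entries (1,1,1,1,1).

The boundary map ∂_2: C_2 → C_1 acts by ∂[p,q,r] = [q,r] − [p,r] + [p,q]. For instance
  ∂QTU = TU − QU + QT,
  ∂RST = ST − RT + RS.
This gives a 12×6 integer matrix of rank 6; reducing to Smith normal form yields diagonal entries (1,1,1,1,1,1).

From H_k ≅ ker(∂_k) / im(∂_{k+1}) we obtain:

  H_0: rank C_0 − rank ∂_1 = 6 − 5 = 1, and the invariant factors of ∂_1 are all 1, so H_0 ≅ Z.
  H_1: rank ker ∂_1 − rank ∂_2 = (12 − 5) − 6 = 1, and the invariant factors of ∂_2 are all 1, so H_1 ≅ Z.
  H_2: rank ker ∂_2 − rank ∂_3 = (6 − 6) − 0 = 0, and there is no ∂_3, so H_2 ≅ 0.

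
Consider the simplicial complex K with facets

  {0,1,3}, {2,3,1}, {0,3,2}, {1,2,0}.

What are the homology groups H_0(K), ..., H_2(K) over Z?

K has 4 vertices, 6 edges, 4 triangles.
rank ∂_0 = 0, rank ∂_1 = 3 ⇒ b_0 = 4 − 0 − 3 = 1; all invariant factors of ∂_1 are 1 so no torsion. So H_0 = Z.
rank ∂_1 = 3, rank ∂_2 = 3 ⇒ b_1 = 6 − 3 − 3 = 0; all invariant factors of ∂_2 are 1 so no torsion. So H_1 = 0.
rank ∂_2 = 3, rank ∂_3 = 0 ⇒ b_2 = 4 − 3 − 0 = 1. So H_2 = Z.

H_0 = Z,  H_1 = 0,  H_2 = Z.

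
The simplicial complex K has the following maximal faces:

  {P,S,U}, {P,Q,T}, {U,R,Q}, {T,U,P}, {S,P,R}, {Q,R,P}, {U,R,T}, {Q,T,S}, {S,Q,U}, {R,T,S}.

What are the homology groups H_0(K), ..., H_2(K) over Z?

H_0 ≅ Z,  H_1 ≅ Z_2,  H_2 = 0.

Take the total order P < Q < R < S < T < U on the vertex set. Then K (dimension 2) consists of the simplices:

  0-simplices (6): P, Q, R, S, T, U
  1-simplices (15): PQ, PR, PS, PT, PU, QR, QS, QT, QU, RS, RT, RU, ST, SU, TU
  2-simplices (10): PQR, PQT, PRS, PSU, PTU, QRU, QST, QSU, RST, RTU

so the chain groups are C_0 ≅ Z^6, C_1 ≅ Z^15, C_2 ≅ Z^10.

Boundary ∂_1: C_1 → C_0 sends each edge [p,q] (with p < q) to q − p.
This gives a 6×15 integer matrix of rank 5; reducing to Smith normal form yields diagonal entries (1,1,1,1,1).

Boundary ∂_2: C_2 → C_1 maps a triangle to the signed sum of its edges. For instance
  ∂PQT = QT − PT + PQ,
  ∂PQR = QR − PR + PQ.
This gives a 15×10 integer matrix of rank 10; reducing to Smith normal form yields diagonal entries (1,1,1,1,1,1,1,1,1,2).

From H_k ≅ ker(∂_k) / im(∂_{k+1}) we obtain:

  H_0: rank C_0 − rank ∂_1 = 6 − 5 = 1, and the invariant factors of ∂_1 are all 1, so H_0 = Z.
  H_1: rank ker ∂_1 − rank ∂_2 = (15 − 5) − 10 = 0, and ∂_2 has invariant factor 2 > 1, so H_1 = Z_2.
  H_2: rank ker ∂_2 − rank ∂_3 = (10 − 10) − 0 = 0, and there is no ∂_3, so H_2 = 0.

As a check, the Euler characteristic is 6 − 15 + 10 = 1, which agrees with 1 − 0 + 0 = 1.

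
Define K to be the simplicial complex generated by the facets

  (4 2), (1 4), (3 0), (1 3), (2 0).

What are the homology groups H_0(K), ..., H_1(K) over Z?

H_0 ≅ Z,  H_1 ≅ Z.

Take the total order 0 < 1 < 2 < 3 < 4 on the vertex set. Then K (dimension 1) consists of the simplices:

  0-simplices (5): [0], [1], [2], [3], [4]
  1-simplices (5): [0,2], [0,3], [1,3], [1,4], [2,4]

Hence C_0 ≅ Z^5, C_1 ≅ Z^5.

∂_1: C_1 → C_0 maps an edge to its endpoints' difference, ∂[p,q] = q − p. For instance
  ∂[1,4] = [4] − [1].
As a 5×5 matrix over Z this has rank 4, with invariant factors (1,1,1,1).

From H_k ≅ ker(∂_k) / im(∂_{k+1}) we obtain:

  H_0: rank C_0 − rank ∂_1 = 5 − 4 = 1, and the invariant factors of ∂_1 are all 1, so H_0 = Z.
  H_1: rank ker ∂_1 − rank ∂_2 = (5 − 4) − 0 = 1, and there is no ∂_2, so H_1 = Z.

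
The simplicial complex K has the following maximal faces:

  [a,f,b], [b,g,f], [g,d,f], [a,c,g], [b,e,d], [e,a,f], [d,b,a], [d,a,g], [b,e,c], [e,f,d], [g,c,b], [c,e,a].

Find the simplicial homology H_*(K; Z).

H_0 = Z,  H_1 = Z_2,  H_2 = 0.

We work with the vertex ordering a < b < c < d < e < f < g. The simplices of K, each written with vertices in increasing order, are:

  0-simplices (7): a, b, c, d, e, f, g
  1-simplices (18): ab, ac, ad, ae, af, ag, bc, bd, be, bf, bg, ce, cg, de, df, dg, ef, fg
  2-simplices (12): abd, abf, ace, acg, adg, aef, bce, bcg, bde, bfg, def, dfg

giving chain groups C_0 ≅ Z^7, C_1 ≅ Z^18, C_2 ≅ Z^12.

∂_1: C_1 → C_0 sends each edge [p,q] (with p < q) to q − p.
The 7×18 boundary matrix has rank 6 and Smith normal form diag(1,1,1,1,1,1).

Boundary ∂_2: C_2 → C_1 acts by ∂[p,q,r] = [q,r] − [p,r] + [p,q]. For instance
  ∂aef = ef − af + ae,
  ∂bde = de − be + bd.
This gives a 18×12 integer matrix of rank 12; reducing to Smith normal form yields diagonal entries (1,1,1,1,1,1,1,1,1,1,1,2).

Computing H_k = (kernel of ∂_k) / (image of ∂_{k+1}):

  H_0: rank C_0 − rank ∂_1 = 7 − 6 = 1, and the invariant factors of ∂_1 are all 1, so H_0 = Z.
  H_1: rank ker ∂_1 − rank ∂_2 = (18 − 6) − 12 = 0, and ∂_2 has invariant factor 2 > 1, so H_1 = Z_2.
  H_2: rank ker ∂_2 − rank ∂_3 = (12 − 12) − 0 = 0, and there is no ∂_3, so H_2 = 0.

As a check, the Euler characteristic is 7 − 18 + 12 = 1, which agrees with 1 − 0 + 0 = 1.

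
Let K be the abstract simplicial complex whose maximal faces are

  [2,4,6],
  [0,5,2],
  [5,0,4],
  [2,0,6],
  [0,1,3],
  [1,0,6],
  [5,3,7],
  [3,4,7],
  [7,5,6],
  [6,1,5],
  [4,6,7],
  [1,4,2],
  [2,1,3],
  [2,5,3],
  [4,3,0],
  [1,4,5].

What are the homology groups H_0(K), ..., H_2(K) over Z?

We work with the vertex ordering 0 < 1 < 2 < 3 < 4 < 5 < 6 < 7. The simplices of K, each written with vertices in increasing order, are:

  0-simplices (8): [0], [1], [2], [3], [4], [5], [6], [7]
  1-simplices (24): (24 of them)
  2-simplices (16): [0,1,3], [0,1,6], [0,2,5], [0,2,6], [0,3,4], [0,4,5], [1,2,3], [1,2,4], [1,4,5], [1,5,6], [2,3,5], [2,4,6], [3,4,7], [3,5,7], [4,6,7], [5,6,7]

giving chain groups C_0 ≅ Z^8, C_1 ≅ Z^24, C_2 ≅ Z^16.

The boundary map ∂_1: C_1 → C_0 is given by ∂[p,q] = [q] − [p]. For instance
  ∂[4,7] = [7] − [4].
The resulting 8×24 matrix has rank 7, and its Smith normal form has invariant factors (1,1,1,1,1,1,1).

∂_2: C_2 → C_1 sends each 2-simplex [p,q,r] to [q,r] − [p,r] + [p,q]. For instance
  ∂[1,5,6] = [5,6] − [1,6] + [1,5],
  ∂[1,2,3] = [2,3] − [1,3] + [1,2].
The 24×16 boundary matrix has rank 15 and Smith normal form diag(1,1,1,1,1,1,1,1,1,1,1,1,1,1,1).

Now H_k = ker ∂_k / im ∂_{k+1}, so:

  H_0: rank C_0 − rank ∂_1 = 8 − 7 = 1, and the invariant factors of ∂_1 are all 1, so H_0 = Z.
  H_1: rank ker ∂_1 − rank ∂_2 = (24 − 7) − 15 = 2, and the invariant factors of ∂_2 are all 1, so H_1 = Z^2.
  H_2: rank ker ∂_2 − rank ∂_3 = (16 − 15) − 0 = 1, and there is no ∂_3, so H_2 = Z.

As a check, the Euler characteristic is 8 − 24 + 16 = 0, which agrees with 1 − 2 + 1 = 0.
(K is a triangulation of the torus T^2.)

H_0 ≅ Z,  H_1 ≅ Z^2,  H_2 ≅ Z.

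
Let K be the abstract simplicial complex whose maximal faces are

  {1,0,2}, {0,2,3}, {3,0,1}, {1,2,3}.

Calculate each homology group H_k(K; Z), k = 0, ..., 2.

We work with the vertex ordering 0 < 1 < 2 < 3. The simplices of K, each written with vertices in increasing order, are:

  0-simplices (4): [0], [1], [2], [3]
  1-simplices (6): [0,1], [0,2], [0,3], [1,2], [1,3], [2,3]
  2-simplices (4): [0,1,2], [0,1,3], [0,2,3], [1,2,3]

giving chain groups C_0 ≅ Z^4, C_1 ≅ Z^6, C_2 ≅ Z^4.

The boundary map ∂_1: C_1 → C_0 maps an edge to its endpoints' difference, ∂[p,q] = q − p. For instance
  ∂[0,3] = [3] − [0].
The 4×6 boundary matrix has rank 3 and Smith normal form diag(1,1,1).

∂_2: C_2 → C_1 maps a triangle to the signed sum of its edges. For instance
  ∂[0,1,3] = [1,3] − [0,3] + [0,1],
  ∂[0,2,3] = [2,3] − [0,3] + [0,2].
As a 6×4 matrix over Z this has rank 3, with invariant factors (1,1,1).

Computing H_k = (kernel of ∂_k) / (image of ∂_{k+1}):

  H_0: rank C_0 − rank ∂_1 = 4 − 3 = 1, and the invariant factors of ∂_1 are all 1, so H_0 ≅ Z.
  H_1: rank ker ∂_1 − rank ∂_2 = (6 − 3) − 3 = 0, and the invariant factors of ∂_2 are all 1, so H_1 ≅ 0.
  H_2: rank ker ∂_2 − rank ∂_3 = (4 − 3) − 0 = 1, and there is no ∂_3, so H_2 ≅ Z.

As a check, the Euler characteristic is 4 − 6 + 4 = 2, which agrees with 1 − 0 + 1 = 2.

H_0 = Z,  H_1 = 0,  H_2 = Z.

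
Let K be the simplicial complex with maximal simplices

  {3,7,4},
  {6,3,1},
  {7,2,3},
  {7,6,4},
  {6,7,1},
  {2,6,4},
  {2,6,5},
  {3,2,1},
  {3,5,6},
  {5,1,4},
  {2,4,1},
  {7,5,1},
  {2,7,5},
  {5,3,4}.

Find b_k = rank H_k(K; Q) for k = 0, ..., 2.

b_0 = 1, b_1 = 2, b_2 = 1.

Fix the vertex order 1 < 2 < 3 < 4 < 5 < 6 < 7 and write every simplex with vertices in increasing order. Then dim K = 2 and the simplices of K are:

  0-simplices (7): [1], [2], [3], [4], [5], [6], [7]
  1-simplices (21): [1,2], [1,3], [1,4], [1,5], [1,6], [1,7], [2,3], [2,4], [2,5], [2,6], [2,7], [3,4], [3,5], [3,6], [3,7], [4,5], [4,6], [4,7], [5,6], [5,7], [6,7]
  2-simplices (14): [1,2,3], [1,2,4], [1,3,6], [1,4,5], [1,5,7], [1,6,7], [2,3,7], [2,4,6], [2,5,6], [2,5,7], [3,4,5], [3,4,7], [3,5,6], [4,6,7]

giving chain groups C_0 ≅ Z^7, C_1 ≅ Z^21, C_2 ≅ Z^14.

The boundary map ∂_1: C_1 → C_0 sends each edge [p,q] (with p < q) to q − p. For instance
  ∂[5,6] = [6] − [5].
The resulting 7×21 matrix has rank 6, and its Smith normal form has invariant factors (1,1,1,1,1,1).

The boundary map ∂_2: C_2 → C_1 sends each 2-simplex [p,q,r] to [q,r] − [p,r] + [p,q]. For instance
  ∂[1,4,5] = [4,5] − [1,5] + [1,4],
  ∂[3,5,6] = [5,6] − [3,6] + [3,5].
As a 21×14 matrix over Z this has rank 13, with invariant factors (1,1,1,1,1,1,1,1,1,1,1,1,1).

Reading off H_k = ker ∂_k / im ∂_{k+1}:

  H_0: rank C_0 − rank ∂_1 = 7 − 6 = 1, and the invariant factors of ∂_1 are all 1, so H_0 = Z.
  H_1: rank ker ∂_1 − rank ∂_2 = (21 − 6) − 13 = 2, and the invariant factors of ∂_2 are all 1, so H_1 = Z^2.
  H_2: rank ker ∂_2 − rank ∂_3 = (14 − 13) − 0 = 1, and there is no ∂_3, so H_2 = Z.

As a check, the Euler characteristic is 7 − 21 + 14 = 0, which agrees with 1 − 2 + 1 = 0.

Hence the Betti numbers are b_0 = 1, b_1 = 2, b_2 = 1.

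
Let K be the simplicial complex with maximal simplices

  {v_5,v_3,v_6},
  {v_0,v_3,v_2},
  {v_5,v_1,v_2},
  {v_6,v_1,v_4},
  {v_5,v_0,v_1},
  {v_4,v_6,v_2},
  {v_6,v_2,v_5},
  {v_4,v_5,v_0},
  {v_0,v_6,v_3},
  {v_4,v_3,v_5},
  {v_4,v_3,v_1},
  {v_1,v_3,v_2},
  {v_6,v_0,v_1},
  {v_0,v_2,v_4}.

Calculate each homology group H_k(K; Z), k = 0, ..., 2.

We work with the vertex ordering v_0 < v_1 < v_2 < v_3 < v_4 < v_5 < v_6. The simplices of K, each written with vertices in increasing order, are:

  0-simplices (7): [v_0], [v_1], [v_2], [v_3], [v_4], [v_5], [v_6]
  1-simplices (21): (21 of them)
  2-simplices (14): (14 of them)

so the chain groups are C_0 ≅ Z^7, C_1 ≅ Z^21, C_2 ≅ Z^14.

∂_1: C_1 → C_0 sends each edge [p,q] (with p < q) to q − p. For instance
  ∂[v_2,v_3] = [v_3] − [v_2].
The resulting 7×21 matrix has rank 6, and its Smith normal form has invariant factors (1,1,1,1,1,1).

The boundary map ∂_2: C_2 → C_1 maps a triangle to the signed sum of its edges. For instance
  ∂[v_0,v_3,v_6] = [v_3,v_6] − [v_0,v_6] + [v_0,v_3],
  ∂[v_1,v_4,v_6] = [v_4,v_6] − [v_1,v_6] + [v_1,v_4].
This gives a 21×14 integer matrix of rank 13; reducing to Smith normal form yields diagonal entries (1,1,1,1,1,1,1,1,1,1,1,1,1).

From H_k ≅ ker(∂_k) / im(∂_{k+1}) we obtain:

  H_0: rank C_0 − rank ∂_1 = 7 − 6 = 1, and the invariant factors of ∂_1 are all 1, so H_0 ≅ Z.
  H_1: rank ker ∂_1 − rank ∂_2 = (21 − 6) − 13 = 2, and the invariant factors of ∂_2 are all 1, so H_1 ≅ Z^2.
  H_2: rank ker ∂_2 − rank ∂_3 = (14 − 13) − 0 = 1, and there is no ∂_3, so H_2 ≅ Z.

As a check, the Euler characteristic is 7 − 21 + 14 = 0, which agrees with 1 − 2 + 1 = 0.

H_0 ≅ Z,  H_1 ≅ Z^2,  H_2 ≅ Z.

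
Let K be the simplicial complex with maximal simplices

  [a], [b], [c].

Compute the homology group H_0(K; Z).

Order the vertices as a < b < c. Listing each simplex with vertices in this order, K has dimension 0 with simplices:

  0-simplices (3): a, b, c

giving chain groups C_0 ≅ Z^3.

From H_k ≅ ker(∂_k) / im(∂_{k+1}) we obtain:

  H_0: rank C_0 − rank ∂_1 = 3 − 0 = 3, and there is no ∂_1, so H_0 = Z^3.

(K is a triangulation of a set of 3 points.)

H_0 ≅ Z^3.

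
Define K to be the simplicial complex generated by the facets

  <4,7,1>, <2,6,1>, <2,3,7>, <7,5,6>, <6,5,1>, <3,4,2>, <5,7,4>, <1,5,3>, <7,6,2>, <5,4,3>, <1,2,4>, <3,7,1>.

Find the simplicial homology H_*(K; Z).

H_0 ≅ Z,  H_1 ≅ Z/2,  H_2 = 0.

K has 7 vertices, 18 edges, 12 triangles.
rank ∂_0 = 0, rank ∂_1 = 6 ⇒ b_0 = 7 − 0 − 6 = 1; all invariant factors of ∂_1 are 1 so no torsion. So H_0 ≅ Z.
rank ∂_1 = 6, rank ∂_2 = 12 ⇒ b_1 = 18 − 6 − 12 = 0; ∂_2 has invariant factor(s) [2] giving torsion. So H_1 ≅ Z/2.
rank ∂_2 = 12, rank ∂_3 = 0 ⇒ b_2 = 12 − 12 − 0 = 0. So H_2 ≅ 0.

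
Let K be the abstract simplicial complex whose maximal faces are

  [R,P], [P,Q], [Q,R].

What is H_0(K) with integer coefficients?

Order the vertices as P < Q < R. Listing each simplex with vertices in this order, K has dimension 1 with simplices:

  0-simplices (3): P, Q, R
  1-simplices (3): PQ, PR, QR

Hence C_0 ≅ Z^3, C_1 ≅ Z^3.

∂_1: C_1 → C_0 maps an edge to its endpoints' difference, ∂[p,q] = q − p.
The 3×3 boundary matrix has rank 2 and Smith normal form diag(1,1).

From H_k ≅ ker(∂_k) / im(∂_{k+1}) we obtain:

  H_0: rank C_0 − rank ∂_1 = 3 − 2 = 1, and the invariant factors of ∂_1 are all 1, so H_0 ≅ Z.

H_0 = Z.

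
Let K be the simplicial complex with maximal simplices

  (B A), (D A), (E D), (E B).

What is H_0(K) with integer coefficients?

Fix the vertex order A < B < D < E and write every simplex with vertices in increasing order. Then dim K = 1 and the simplices of K are:

  0-simplices (4): A, B, D, E
  1-simplices (4): AB, AD, BE, DE

giving chain groups C_0 ≅ Z^4, C_1 ≅ Z^4.

The boundary map ∂_1: C_1 → C_0 is given by ∂[p,q] = [q] − [p].
As a 4×4 matrix over Z this has rank 3, with invariant factors (1,1,1).

From H_k ≅ ker(∂_k) / im(∂_{k+1}) we obtain:

  H_0: rank C_0 − rank ∂_1 = 4 − 3 = 1, and the invariant factors of ∂_1 are all 1, so H_0 ≅ Z.

(K is a triangulation of the circle S^1.)

H_0 = Z.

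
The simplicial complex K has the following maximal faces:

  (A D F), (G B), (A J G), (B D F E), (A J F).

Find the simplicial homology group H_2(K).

We work with the vertex ordering A < B < D < E < F < G < J. The simplices of K, each written with vertices in increasing order, are:

  0-simplices (7): A, B, D, E, F, G, J
  1-simplices (13): AD, AF, AG, AJ, BD, BE, BF, BG, DE, DF, EF, FJ, GJ
  2-simplices (7): ADF, AFJ, AGJ, BDE, BDF, BEF, DEF
  3-simplices (1): BDEF

so the chain groups are C_0 ≅ Z^7, C_1 ≅ Z^13, C_2 ≅ Z^7, C_3 ≅ Z^1.

Boundary ∂_1: C_1 → C_0 maps an edge to its endpoints' difference, ∂[p,q] = q − p. For instance
  ∂BD = D − B.
This gives a 7×13 integer matrix of rank 6; reducing to Smith normal form yields diagonal entries (1,1,1,1,1,1).

The boundary map ∂_2: C_2 → C_1 acts by ∂[p,q,r] = [q,r] − [p,r] + [p,q]. For instance
  ∂AGJ = GJ − AJ + AG,
  ∂BEF = EF − BF + BE.
This gives a 13×7 integer matrix of rank 6; reducing to Smith normal form yields diagonal entries (1,1,1,1,1,1).

Boundary ∂_3: C_3 → C_2 sends each 3-simplex σ to the alternating sum Σ_i (−1)^i (σ with its i-th vertex removed). For instance
  ∂BDEF = DEF − BEF + BDF − BDE.
The 7×1 boundary matrix has rank 1 and Smith normal form diag(1).

Now H_k = ker ∂_k / im ∂_{k+1}, so:

  H_2: rank ker ∂_2 − rank ∂_3 = (7 − 6) − 1 = 0, and the invariant factors of ∂_3 are all 1, so H_2 ≅ 0.

H_2 ≅ 0.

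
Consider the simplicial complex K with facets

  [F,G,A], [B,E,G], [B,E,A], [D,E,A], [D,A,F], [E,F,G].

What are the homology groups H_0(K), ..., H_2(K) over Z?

H_0 ≅ Z,  H_1 ≅ Z,  H_2 = 0.

Fix the vertex order A < B < D < E < F < G and write every simplex with vertices in increasing order. Then dim K = 2 and the simplices of K are:

  0-simplices (6): A, B, D, E, F, G
  1-simplices (12): AB, AD, AE, AF, AG, BE, BG, DE, DF, EF, EG, FG
  2-simplices (6): ABE, ADE, ADF, AFG, BEG, EFG

so the chain groups are C_0 ≅ Z^6, C_1 ≅ Z^12, C_2 ≅ Z^6.

The boundary map ∂_1: C_1 → C_0 is given by ∂[p,q] = [q] − [p]. For instance
  ∂EF = F − E.
This gives a 6×12 integer matrix of rank 5; reducing to Smith normal form yields diagonal entries (1,1,1,1,1).

The boundary map ∂_2: C_2 → C_1 acts by ∂[p,q,r] = [q,r] − [p,r] + [p,q]. For instance
  ∂ADF = DF − AF + AD,
  ∂AFG = FG − AG + AF.
As a 12×6 matrix over Z this has rank 6, with invariant factors (1,1,1,1,1,1).

Computing H_k = (kernel of ∂_k) / (image of ∂_{k+1}):

  H_0: rank C_0 − rank ∂_1 = 6 − 5 = 1, and the invariant factors of ∂_1 are all 1, so H_0 ≅ Z.
  H_1: rank ker ∂_1 − rank ∂_2 = (12 − 5) − 6 = 1, and the invariant factors of ∂_2 are all 1, so H_1 ≅ Z.
  H_2: rank ker ∂_2 − rank ∂_3 = (6 − 6) − 0 = 0, and there is no ∂_3, so H_2 ≅ 0.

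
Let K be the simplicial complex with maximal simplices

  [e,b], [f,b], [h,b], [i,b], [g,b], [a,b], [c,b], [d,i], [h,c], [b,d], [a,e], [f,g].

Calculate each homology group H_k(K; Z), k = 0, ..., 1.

H_0 = Z,  H_1 = Z^4.

Order the vertices as a < b < c < d < e < f < g < h < i. Listing each simplex with vertices in this order, K has dimension 1 with simplices:

  0-simplices (9): a, b, c, d, e, f, g, h, i
  1-simplices (12): ab, ae, bc, bd, be, bf, bg, bh, bi, ch, di, fg

giving chain groups C_0 ≅ Z^9, C_1 ≅ Z^12.

∂_1: C_1 → C_0 is given by ∂[p,q] = [q] − [p].
The resulting 9×12 matrix has rank 8, and its Smith normal form has invariant factors (1,1,1,1,1,1,1,1).

Computing H_k = (kernel of ∂_k) / (image of ∂_{k+1}):

  H_0: rank C_0 − rank ∂_1 = 9 − 8 = 1, and the invariant factors of ∂_1 are all 1, so H_0 = Z.
  H_1: rank ker ∂_1 − rank ∂_2 = (12 − 8) − 0 = 4, and there is no ∂_2, so H_1 = Z^4.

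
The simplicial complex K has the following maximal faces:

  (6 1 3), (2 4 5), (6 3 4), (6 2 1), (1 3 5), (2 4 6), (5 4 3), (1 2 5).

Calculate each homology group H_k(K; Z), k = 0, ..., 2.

We work with the vertex ordering 1 < 2 < 3 < 4 < 5 < 6. The simplices of K, each written with vertices in increasing order, are:

  0-simplices (6): [1], [2], [3], [4], [5], [6]
  1-simplices (12): [1,2], [1,3], [1,5], [1,6], [2,4], [2,5], [2,6], [3,4], [3,5], [3,6], [4,5], [4,6]
  2-simplices (8): [1,2,5], [1,2,6], [1,3,5], [1,3,6], [2,4,5], [2,4,6], [3,4,5], [3,4,6]

Hence C_0 ≅ Z^6, C_1 ≅ Z^12, C_2 ≅ Z^8.

Boundary ∂_1: C_1 → C_0 sends each edge [p,q] (with p < q) to q − p. For instance
  ∂[4,6] = [6] − [4].
The resulting 6×12 matrix has rank 5, and its Smith normal form has invariant factors (1,1,1,1,1).

∂_2: C_2 → C_1 acts by ∂[p,q,r] = [q,r] − [p,r] + [p,q]. For instance
  ∂[1,2,5] = [2,5] − [1,5] + [1,2],
  ∂[1,3,5] = [3,5] − [1,5] + [1,3].
As a 12×8 matrix over Z this has rank 7, with invariant factors (1,1,1,1,1,1,1).

Reading off H_k = ker ∂_k / im ∂_{k+1}:

  H_0: rank C_0 − rank ∂_1 = 6 − 5 = 1, and the invariant factors of ∂_1 are all 1, so H_0 ≅ Z.
  H_1: rank ker ∂_1 − rank ∂_2 = (12 − 5) − 7 = 0, and the invariant factors of ∂_2 are all 1, so H_1 ≅ 0.
  H_2: rank ker ∂_2 − rank ∂_3 = (8 − 7) − 0 = 1, and there is no ∂_3, so H_2 ≅ Z.

H_0 = Z,  H_1 = 0,  H_2 = Z.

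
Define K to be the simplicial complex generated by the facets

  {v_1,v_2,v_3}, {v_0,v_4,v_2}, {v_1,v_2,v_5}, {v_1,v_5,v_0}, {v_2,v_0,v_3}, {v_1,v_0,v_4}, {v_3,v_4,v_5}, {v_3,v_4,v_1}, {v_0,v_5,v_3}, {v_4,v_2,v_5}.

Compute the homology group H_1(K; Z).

Fix the vertex order v_0 < v_1 < v_2 < v_3 < v_4 < v_5 and write every simplex with vertices in increasing order. Then dim K = 2 and the simplices of K are:

  0-simplices (6): [v_0], [v_1], [v_2], [v_3], [v_4], [v_5]
  1-simplices (15): (15 of them)
  2-simplices (10): [v_0,v_1,v_4], [v_0,v_1,v_5], [v_0,v_2,v_3], [v_0,v_2,v_4], [v_0,v_3,v_5], [v_1,v_2,v_3], [v_1,v_2,v_5], [v_1,v_3,v_4], [v_2,v_4,v_5], [v_3,v_4,v_5]

giving chain groups C_0 ≅ Z^6, C_1 ≅ Z^15, C_2 ≅ Z^10.

∂_1: C_1 → C_0 maps an edge to its endpoints' difference, ∂[p,q] = q − p.
The resulting 6×15 matrix has rank 5, and its Smith normal form has invariant factors (1,1,1,1,1).

∂_2: C_2 → C_1 sends each 2-simplex [p,q,r] to [q,r] − [p,r] + [p,q]. For instance
  ∂[v_0,v_3,v_5] = [v_3,v_5] − [v_0,v_5] + [v_0,v_3],
  ∂[v_2,v_4,v_5] = [v_4,v_5] − [v_2,v_5] + [v_2,v_4].
The resulting 15×10 matrix has rank 10, and its Smith normal form has invariant factors (1,1,1,1,1,1,1,1,1,2).

From H_k ≅ ker(∂_k) / im(∂_{k+1}) we obtain:

  H_1: rank ker ∂_1 − rank ∂_2 = (15 − 5) − 10 = 0, and ∂_2 has invariant factor 2 > 1, so H_1 = Z/2.

(K is a triangulation of the real projective plane RP^2.)

H_1 = Z/2.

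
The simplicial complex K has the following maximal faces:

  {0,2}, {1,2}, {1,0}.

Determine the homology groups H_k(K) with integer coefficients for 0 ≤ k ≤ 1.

H_0 = Z,  H_1 = Z.

Fix the vertex order 0 < 1 < 2 and write every simplex with vertices in increasing order. Then dim K = 1 and the simplices of K are:

  0-simplices (3): [0], [1], [2]
  1-simplices (3): [0,1], [0,2], [1,2]

giving chain groups C_0 ≅ Z^3, C_1 ≅ Z^3.

Boundary ∂_1: C_1 → C_0 maps an edge to its endpoints' difference, ∂[p,q] = q − p. For instance
  ∂[1,2] = [2] − [1].
As a 3×3 matrix over Z this has rank 2, with invariant factors (1,1).

Computing H_k = (kernel of ∂_k) / (image of ∂_{k+1}):

  H_0: rank C_0 − rank ∂_1 = 3 − 2 = 1, and the invariant factors of ∂_1 are all 1, so H_0 = Z.
  H_1: rank ker ∂_1 − rank ∂_2 = (3 − 2) − 0 = 1, and there is no ∂_2, so H_1 = Z.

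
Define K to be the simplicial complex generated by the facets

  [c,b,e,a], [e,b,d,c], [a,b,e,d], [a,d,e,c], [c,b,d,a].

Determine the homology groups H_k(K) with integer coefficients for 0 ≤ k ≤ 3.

H_0 ≅ Z,  H_1 = 0,  H_2 = 0,  H_3 ≅ Z.

Take the total order a < b < c < d < e on the vertex set. Then K (dimension 3) consists of the simplices:

  0-simplices (5): a, b, c, d, e
  1-simplices (10): ab, ac, ad, ae, bc, bd, be, cd, ce, de
  2-simplices (10): abc, abd, abe, acd, ace, ade, bcd, bce, bde, cde
  3-simplices (5): abcd, abce, abde, acde, bcde

Hence C_0 ≅ Z^5, C_1 ≅ Z^10, C_2 ≅ Z^10, C_3 ≅ Z^5.

The boundary map ∂_1: C_1 → C_0 maps an edge to its endpoints' difference, ∂[p,q] = q − p. For instance
  ∂cd = d − c.
The 5×10 boundary matrix has rank 4 and Smith normal form diag(1,1,1,1).

The boundary map ∂_2: C_2 → C_1 sends each 2-simplex [p,q,r] to [q,r] − [p,r] + [p,q]. For instance
  ∂acd = cd − ad + ac,
  ∂cde = de − ce + cd.
This gives a 10×10 integer matrix of rank 6; reducing to Smith normal form yields diagonal entries (1,1,1,1,1,1).

Boundary ∂_3: C_3 → C_2 sends each 3-simplex σ to the alternating sum Σ_i (−1)^i (σ with its i-th vertex removed). For instance
  ∂abde = bde − ade + abe − abd,
  ∂acde = cde − ade + ace − acd.
This gives a 10×5 integer matrix of rank 4; reducing to Smith normal form yields diagonal entries (1,1,1,1).

Computing H_k = (kernel of ∂_k) / (image of ∂_{k+1}):

  H_0: rank C_0 − rank ∂_1 = 5 − 4 = 1, and the invariant factors of ∂_1 are all 1, so H_0 = Z.
  H_1: rank ker ∂_1 − rank ∂_2 = (10 − 4) − 6 = 0, and the invariant factors of ∂_2 are all 1, so H_1 = 0.
  H_2: rank ker ∂_2 − rank ∂_3 = (10 − 6) − 4 = 0, and the invariant factors of ∂_3 are all 1, so H_2 = 0.
  H_3: rank ker ∂_3 − rank ∂_4 = (5 − 4) − 0 = 1, and there is no ∂_4, so H_3 = Z.

(K is a triangulation of the 3-sphere S^3.)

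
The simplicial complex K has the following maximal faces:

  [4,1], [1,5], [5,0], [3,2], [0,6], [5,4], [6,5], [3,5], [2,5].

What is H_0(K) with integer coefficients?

H_0 ≅ Z.

Order the vertices as 0 < 1 < 2 < 3 < 4 < 5 < 6. Listing each simplex with vertices in this order, K has dimension 1 with simplices:

  0-simplices (7): [0], [1], [2], [3], [4], [5], [6]
  1-simplices (9): [0,5], [0,6], [1,4], [1,5], [2,3], [2,5], [3,5], [4,5], [5,6]

so the chain groups are C_0 ≅ Z^7, C_1 ≅ Z^9.

The boundary map ∂_1: C_1 → C_0 sends each edge [p,q] (with p < q) to q − p. For instance
  ∂[1,5] = [5] − [1].
This gives a 7×9 integer matrix of rank 6; reducing to Smith normal form yields diagonal entries (1,1,1,1,1,1).

Reading off H_k = ker ∂_k / im ∂_{k+1}:

  H_0: rank C_0 − rank ∂_1 = 7 − 6 = 1, and the invariant factors of ∂_1 are all 1, so H_0 ≅ Z.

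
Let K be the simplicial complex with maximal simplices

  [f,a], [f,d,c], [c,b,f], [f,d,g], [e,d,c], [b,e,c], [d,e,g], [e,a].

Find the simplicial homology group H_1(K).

H_1 ≅ Z.

Take the total order a < b < c < d < e < f < g on the vertex set. Then K (dimension 2) consists of the simplices:

  0-simplices (7): a, b, c, d, e, f, g
  1-simplices (13): ae, af, bc, be, bf, cd, ce, cf, de, df, dg, eg, fg
  2-simplices (6): bce, bcf, cde, cdf, deg, dfg

so the chain groups are C_0 ≅ Z^7, C_1 ≅ Z^13, C_2 ≅ Z^6.

∂_1: C_1 → C_0 maps an edge to its endpoints' difference, ∂[p,q] = q − p. For instance
  ∂cd = d − c.
This gives a 7×13 integer matrix of rank 6; reducing to Smith normal form yields diagonal entries (1,1,1,1,1,1).

∂_2: C_2 → C_1 sends each 2-simplex [p,q,r] to [q,r] − [p,r] + [p,q]. For instance
  ∂bce = ce − be + bc,
  ∂deg = eg − dg + de.
The 13×6 boundary matrix has rank 6 and Smith normal form diag(1,1,1,1,1,1).

Reading off H_k = ker ∂_k / im ∂_{k+1}:

  H_1: rank ker ∂_1 − rank ∂_2 = (13 − 6) − 6 = 1, and the invariant factors of ∂_2 are all 1, so H_1 = Z.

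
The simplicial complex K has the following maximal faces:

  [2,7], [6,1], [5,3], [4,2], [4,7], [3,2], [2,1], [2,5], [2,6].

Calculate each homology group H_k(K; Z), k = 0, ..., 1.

H_0 ≅ Z,  H_1 ≅ Z^3.

Order the vertices as 1 < 2 < 3 < 4 < 5 < 6 < 7. Listing each simplex with vertices in this order, K has dimension 1 with simplices:

  0-simplices (7): [1], [2], [3], [4], [5], [6], [7]
  1-simplices (9): [1,2], [1,6], [2,3], [2,4], [2,5], [2,6], [2,7], [3,5], [4,7]

so the chain groups are C_0 ≅ Z^7, C_1 ≅ Z^9.

The boundary map ∂_1: C_1 → C_0 maps an edge to its endpoints' difference, ∂[p,q] = q − p. For instance
  ∂[2,6] = [6] − [2].
The 7×9 boundary matrix has rank 6 and Smith normal form diag(1,1,1,1,1,1).

From H_k ≅ ker(∂_k) / im(∂_{k+1}) we obtain:

  H_0: rank C_0 − rank ∂_1 = 7 − 6 = 1, and the invariant factors of ∂_1 are all 1, so H_0 = Z.
  H_1: rank ker ∂_1 − rank ∂_2 = (9 − 6) − 0 = 3, and there is no ∂_2, so H_1 = Z^3.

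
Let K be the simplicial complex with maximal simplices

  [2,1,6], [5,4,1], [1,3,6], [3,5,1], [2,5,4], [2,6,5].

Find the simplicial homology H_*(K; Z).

H_0 = Z,  H_1 = Z,  H_2 = 0.

K has 6 vertices, 12 edges, 6 triangles.
rank ∂_0 = 0, rank ∂_1 = 5 ⇒ b_0 = 6 − 0 − 5 = 1; all invariant factors of ∂_1 are 1 so no torsion. So H_0 ≅ Z.
rank ∂_1 = 5, rank ∂_2 = 6 ⇒ b_1 = 12 − 5 − 6 = 1; all invariant factors of ∂_2 are 1 so no torsion. So H_1 ≅ Z.
rank ∂_2 = 6, rank ∂_3 = 0 ⇒ b_2 = 6 − 6 − 0 = 0. So H_2 ≅ 0.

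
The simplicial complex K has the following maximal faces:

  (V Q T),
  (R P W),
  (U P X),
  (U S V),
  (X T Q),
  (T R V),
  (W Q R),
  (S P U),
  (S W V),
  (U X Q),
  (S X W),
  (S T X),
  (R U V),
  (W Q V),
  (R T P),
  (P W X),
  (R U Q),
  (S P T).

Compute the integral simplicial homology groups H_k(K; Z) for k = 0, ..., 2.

K has 9 vertices, 27 edges, 18 triangles.
rank ∂_0 = 0, rank ∂_1 = 8 ⇒ b_0 = 9 − 0 − 8 = 1; all invariant factors of ∂_1 are 1 so no torsion. So H_0 ≅ Z.
rank ∂_1 = 8, rank ∂_2 = 18 ⇒ b_1 = 27 − 8 − 18 = 1; ∂_2 has invariant factor(s) [2] giving torsion. So H_1 ≅ Z × Z/2.
rank ∂_2 = 18, rank ∂_3 = 0 ⇒ b_2 = 18 − 18 − 0 = 0. So H_2 ≅ 0.

H_0 = Z,  H_1 = Z × Z/2,  H_2 = 0.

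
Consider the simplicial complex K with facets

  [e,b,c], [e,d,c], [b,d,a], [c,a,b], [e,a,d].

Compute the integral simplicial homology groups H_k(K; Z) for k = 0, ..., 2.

We work with the vertex ordering a < b < c < d < e. The simplices of K, each written with vertices in increasing order, are:

  0-simplices (5): a, b, c, d, e
  1-simplices (10): ab, ac, ad, ae, bc, bd, be, cd, ce, de
  2-simplices (5): abc, abd, ade, bce, cde

so the chain groups are C_0 ≅ Z^5, C_1 ≅ Z^10, C_2 ≅ Z^5.

The boundary map ∂_1: C_1 → C_0 maps an edge to its endpoints' difference, ∂[p,q] = q − p. For instance
  ∂cd = d − c.
This gives a 5×10 integer matrix of rank 4; reducing to Smith normal form yields diagonal entries (1,1,1,1).

The boundary map ∂_2: C_2 → C_1 sends each 2-simplex [p,q,r] to [q,r] − [p,r] + [p,q]. For instance
  ∂cde = de − ce + cd,
  ∂ade = de − ae + ad.
As a 10×5 matrix over Z this has rank 5, with invariant factors (1,1,1,1,1).

Reading off H_k = ker ∂_k / im ∂_{k+1}:

  H_0: rank C_0 − rank ∂_1 = 5 − 4 = 1, and the invariant factors of ∂_1 are all 1, so H_0 ≅ Z.
  H_1: rank ker ∂_1 − rank ∂_2 = (10 − 4) − 5 = 1, and the invariant factors of ∂_2 are all 1, so H_1 ≅ Z.
  H_2: rank ker ∂_2 − rank ∂_3 = (5 − 5) − 0 = 0, and there is no ∂_3, so H_2 ≅ 0.

H_0 = Z,  H_1 = Z,  H_2 = 0.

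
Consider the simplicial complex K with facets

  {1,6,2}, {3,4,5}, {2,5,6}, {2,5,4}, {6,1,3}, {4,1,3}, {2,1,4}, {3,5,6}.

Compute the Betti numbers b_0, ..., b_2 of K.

b_0 = 1, b_1 = 0, b_2 = 1.

Take the total order 1 < 2 < 3 < 4 < 5 < 6 on the vertex set. Then K (dimension 2) consists of the simplices:

  0-simplices (6): [1], [2], [3], [4], [5], [6]
  1-simplices (12): [1,2], [1,3], [1,4], [1,6], [2,4], [2,5], [2,6], [3,4], [3,5], [3,6], [4,5], [5,6]
  2-simplices (8): [1,2,4], [1,2,6], [1,3,4], [1,3,6], [2,4,5], [2,5,6], [3,4,5], [3,5,6]

so the chain groups are C_0 ≅ Z^6, C_1 ≅ Z^12, C_2 ≅ Z^8.

∂_1: C_1 → C_0 sends each edge [p,q] (with p < q) to q − p.
The resulting 6×12 matrix has rank 5, and its Smith normal form has invariant factors (1,1,1,1,1).

The boundary map ∂_2: C_2 → C_1 maps a triangle to the signed sum of its edges. For instance
  ∂[3,4,5] = [4,5] − [3,5] + [3,4],
  ∂[1,3,6] = [3,6] − [1,6] + [1,3].
The 12×8 boundary matrix has rank 7 and Smith normal form diag(1,1,1,1,1,1,1).

Now H_k = ker ∂_k / im ∂_{k+1}, so:

  H_0: rank C_0 − rank ∂_1 = 6 − 5 = 1, and the invariant factors of ∂_1 are all 1, so H_0 = Z.
  H_1: rank ker ∂_1 − rank ∂_2 = (12 − 5) − 7 = 0, and the invariant factors of ∂_2 are all 1, so H_1 = 0.
  H_2: rank ker ∂_2 − rank ∂_3 = (8 − 7) − 0 = 1, and there is no ∂_3, so H_2 = Z.

(K is a triangulation of the 2-sphere S^2.)

Hence the Betti numbers are b_0 = 1, b_1 = 0, b_2 = 1.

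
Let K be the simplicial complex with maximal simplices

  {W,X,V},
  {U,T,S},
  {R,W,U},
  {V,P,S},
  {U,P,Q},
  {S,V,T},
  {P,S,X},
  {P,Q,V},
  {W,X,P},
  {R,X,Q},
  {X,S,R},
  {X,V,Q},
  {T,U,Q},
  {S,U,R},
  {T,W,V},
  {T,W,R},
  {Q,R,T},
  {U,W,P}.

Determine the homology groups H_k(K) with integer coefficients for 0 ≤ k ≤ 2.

H_0 ≅ Z,  H_1 ≅ Z ⊕ Z/2Z,  H_2 = 0.

We work with the vertex ordering P < Q < R < S < T < U < V < W < X. The simplices of K, each written with vertices in increasing order, are:

  0-simplices (9): P, Q, R, S, T, U, V, W, X
  1-simplices (27): PQ, PS, PU, PV, PW, PX, QR, QT, QU, QV, QX, RS, RT, RU, RW, RX, ST, SU, SV, SX, TU, TV, TW, UW, VW, VX, WX
  2-simplices (18): PQU, PQV, PSV, PSX, PUW, PWX, QRT, QRX, QTU, QVX, RSU, RSX, RTW, RUW, STU, STV, TVW, VWX

Hence C_0 ≅ Z^9, C_1 ≅ Z^27, C_2 ≅ Z^18.

The boundary map ∂_1: C_1 → C_0 sends each edge [p,q] (with p < q) to q − p.
This gives a 9×27 integer matrix of rank 8; reducing to Smith normal form yields diagonal entries (1,1,1,1,1,1,1,1).

The boundary map ∂_2: C_2 → C_1 acts by ∂[p,q,r] = [q,r] − [p,r] + [p,q]. For instance
  ∂PWX = WX − PX + PW,
  ∂TVW = VW − TW + TV.
The resulting 27×18 matrix has rank 18, and its Smith normal form has invariant factors (1,1,1,1,1,1,1,1,1,1,1,1,1,1,1,1,1,2).

Computing H_k = (kernel of ∂_k) / (image of ∂_{k+1}):

  H_0: rank C_0 − rank ∂_1 = 9 − 8 = 1, and the invariant factors of ∂_1 are all 1, so H_0 ≅ Z.
  H_1: rank ker ∂_1 − rank ∂_2 = (27 − 8) − 18 = 1, and ∂_2 has invariant factor 2 > 1, so H_1 ≅ Z ⊕ Z/2Z.
  H_2: rank ker ∂_2 − rank ∂_3 = (18 − 18) − 0 = 0, and there is no ∂_3, so H_2 ≅ 0.

As a check, the Euler characteristic is 9 − 27 + 18 = 0, which agrees with 1 − 1 + 0 = 0.
(K is a triangulation of the Klein bottle.)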